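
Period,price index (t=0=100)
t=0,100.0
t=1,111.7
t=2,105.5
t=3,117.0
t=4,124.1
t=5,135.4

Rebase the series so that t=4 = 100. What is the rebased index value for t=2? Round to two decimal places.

85.01

Rebased(t=2) = 105.5 / 124.1 × 100 = 85.0121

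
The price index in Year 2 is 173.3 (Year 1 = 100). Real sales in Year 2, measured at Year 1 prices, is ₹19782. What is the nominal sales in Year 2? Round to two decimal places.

34282.21

Nominal = Real × (Index/100) = 19782 × (173.3/100)
        = 19782 × 1.733 = 34282.2060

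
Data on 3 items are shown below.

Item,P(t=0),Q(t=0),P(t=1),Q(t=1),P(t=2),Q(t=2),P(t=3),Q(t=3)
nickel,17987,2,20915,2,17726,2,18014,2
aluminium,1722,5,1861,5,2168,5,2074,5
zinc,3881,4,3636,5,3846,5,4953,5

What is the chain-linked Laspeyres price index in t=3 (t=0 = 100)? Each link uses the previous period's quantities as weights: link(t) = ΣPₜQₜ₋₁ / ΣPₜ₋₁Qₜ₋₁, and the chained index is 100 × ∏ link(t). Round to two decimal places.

112.18

Link t=0→t=1:
ΣP(t=1)Q(t=0) = 20915×2 + 1861×5 + 3636×4 = 41830 + 9305 + 14544 = 65679
ΣP(t=0)Q(t=0) = 17987×2 + 1722×5 + 3881×4 = 35974 + 8610 + 15524 = 60108
link = 65679/60108 = 1.092683
Link t=1→t=2:
ΣP(t=2)Q(t=1) = 17726×2 + 2168×5 + 3846×5 = 35452 + 10840 + 19230 = 65522
ΣP(t=1)Q(t=1) = 20915×2 + 1861×5 + 3636×5 = 41830 + 9305 + 18180 = 69315
link = 65522/69315 = 0.945279
Link t=2→t=3:
ΣP(t=3)Q(t=2) = 18014×2 + 2074×5 + 4953×5 = 36028 + 10370 + 24765 = 71163
ΣP(t=2)Q(t=2) = 17726×2 + 2168×5 + 3846×5 = 35452 + 10840 + 19230 = 65522
link = 71163/65522 = 1.086093
Chained index = 100 × 1.092683 × 0.945279 × 1.086093 = 112.1815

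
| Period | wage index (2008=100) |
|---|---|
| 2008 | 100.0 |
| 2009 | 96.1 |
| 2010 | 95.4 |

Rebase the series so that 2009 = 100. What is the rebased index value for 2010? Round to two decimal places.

Rebased(2010) = 95.4 / 96.1 × 100 = 99.2716

99.27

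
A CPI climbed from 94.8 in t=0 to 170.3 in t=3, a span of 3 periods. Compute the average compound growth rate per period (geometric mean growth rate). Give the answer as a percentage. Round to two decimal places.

Growth factor = (170.3/94.8)^(1/3) = (1.796414)^(1/3) = 1.215632
Growth rate = 1.215632 − 1 = 0.215632 = 21.5632%

21.56%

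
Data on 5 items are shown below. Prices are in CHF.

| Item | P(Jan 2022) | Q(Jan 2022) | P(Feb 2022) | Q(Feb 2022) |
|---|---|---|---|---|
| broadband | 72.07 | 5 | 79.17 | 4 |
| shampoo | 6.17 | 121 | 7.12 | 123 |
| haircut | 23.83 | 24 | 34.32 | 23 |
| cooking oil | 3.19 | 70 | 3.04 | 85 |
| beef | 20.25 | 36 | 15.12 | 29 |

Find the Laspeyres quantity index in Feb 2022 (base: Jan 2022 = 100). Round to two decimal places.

Laspeyres quantity index uses base-period prices as weights.
ΣP(Jan 2022)·Q(Feb 2022) = 72.07×4 + 6.17×123 + 23.83×23 + 3.19×85 + 20.25×29 = 288.28 + 758.91 + 548.09 + 271.15 + 587.25 = 2453.68
ΣP(Jan 2022)·Q(Jan 2022) = 72.07×5 + 6.17×121 + 23.83×24 + 3.19×70 + 20.25×36 = 360.35 + 746.57 + 571.92 + 223.3 + 729 = 2631.14
Index = 2453.68 / 2631.14 × 100 = 93.2554

93.26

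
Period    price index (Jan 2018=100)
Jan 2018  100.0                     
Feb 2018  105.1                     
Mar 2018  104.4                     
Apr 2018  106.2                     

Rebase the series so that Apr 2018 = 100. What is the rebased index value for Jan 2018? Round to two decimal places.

Rebased(Jan 2018) = 100.0 / 106.2 × 100 = 94.1620

94.16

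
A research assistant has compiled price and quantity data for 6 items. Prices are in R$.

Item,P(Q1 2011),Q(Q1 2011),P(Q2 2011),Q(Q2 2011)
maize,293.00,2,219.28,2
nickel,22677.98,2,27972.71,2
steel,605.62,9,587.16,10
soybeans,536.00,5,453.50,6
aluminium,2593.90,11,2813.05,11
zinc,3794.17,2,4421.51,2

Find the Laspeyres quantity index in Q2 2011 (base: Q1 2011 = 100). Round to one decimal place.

Laspeyres quantity index uses base-period prices as weights.
ΣP(Q1 2011)·Q(Q2 2011) = 293.00×2 + 22677.98×2 + 605.62×10 + 536.00×6 + 2593.90×11 + 3794.17×2 = 586 + 45355.96 + 6056.2 + 3216 + 28532.9 + 7588.34 = 91335.4
ΣP(Q1 2011)·Q(Q1 2011) = 293.00×2 + 22677.98×2 + 605.62×9 + 536.00×5 + 2593.90×11 + 3794.17×2 = 586 + 45355.96 + 5450.58 + 2680 + 28532.9 + 7588.34 = 90193.78
Index = 91335.4 / 90193.78 × 100 = 101.2657

101.3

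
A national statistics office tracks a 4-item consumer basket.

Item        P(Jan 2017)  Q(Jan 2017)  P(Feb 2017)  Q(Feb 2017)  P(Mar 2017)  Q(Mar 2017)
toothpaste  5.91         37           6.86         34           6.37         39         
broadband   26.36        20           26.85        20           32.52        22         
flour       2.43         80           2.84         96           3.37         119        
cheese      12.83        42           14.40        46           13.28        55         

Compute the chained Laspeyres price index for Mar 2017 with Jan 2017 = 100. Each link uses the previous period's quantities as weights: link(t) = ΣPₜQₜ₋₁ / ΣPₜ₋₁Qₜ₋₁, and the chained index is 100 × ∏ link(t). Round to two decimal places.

Link Jan 2017→Feb 2017:
ΣP(Feb 2017)Q(Jan 2017) = 6.86×37 + 26.85×20 + 2.84×80 + 14.40×42 = 253.82 + 537 + 227.2 + 604.8 = 1622.82
ΣP(Jan 2017)Q(Jan 2017) = 5.91×37 + 26.36×20 + 2.43×80 + 12.83×42 = 218.67 + 527.2 + 194.4 + 538.86 = 1479.13
link = 1622.82/1479.13 = 1.097145
Link Feb 2017→Mar 2017:
ΣP(Mar 2017)Q(Feb 2017) = 6.37×34 + 32.52×20 + 3.37×96 + 13.28×46 = 216.58 + 650.4 + 323.52 + 610.88 = 1801.38
ΣP(Feb 2017)Q(Feb 2017) = 6.86×34 + 26.85×20 + 2.84×96 + 14.40×46 = 233.24 + 537 + 272.64 + 662.4 = 1705.28
link = 1801.38/1705.28 = 1.056354
Chained index = 100 × 1.097145 × 1.056354 = 115.8974

115.90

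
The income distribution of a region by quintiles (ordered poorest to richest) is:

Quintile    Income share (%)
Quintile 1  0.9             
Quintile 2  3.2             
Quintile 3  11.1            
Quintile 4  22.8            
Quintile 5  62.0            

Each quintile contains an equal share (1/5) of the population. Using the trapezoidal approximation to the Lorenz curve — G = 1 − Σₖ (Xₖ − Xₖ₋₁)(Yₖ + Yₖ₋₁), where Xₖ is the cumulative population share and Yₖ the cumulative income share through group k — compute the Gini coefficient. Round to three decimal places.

Cumulative income shares Yₖ: 0.0090, 0.0410, 0.1520, 0.3800, 1.0000
Σ (Xₖ−Xₖ₋₁)(Yₖ+Yₖ₋₁) = (1/5)(0.0090+0.0000) + (1/5)(0.0410+0.0090) + (1/5)(0.1520+0.0410) + (1/5)(0.3800+0.1520) + (1/5)(1.0000+0.3800)
  = 0.0018 + 0.0100 + 0.0386 + 0.1064 + 0.2760 = 0.4328
G = 1 − 0.4328 = 0.5672

0.567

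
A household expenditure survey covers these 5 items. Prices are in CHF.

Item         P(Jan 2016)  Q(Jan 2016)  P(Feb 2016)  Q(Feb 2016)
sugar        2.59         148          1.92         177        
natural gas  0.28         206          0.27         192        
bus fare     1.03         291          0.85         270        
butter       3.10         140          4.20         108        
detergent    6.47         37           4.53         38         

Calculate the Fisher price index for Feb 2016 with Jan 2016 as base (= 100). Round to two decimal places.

92.93

Laspeyres component (base-period weights):
ΣP(Feb 2016)Q(Jan 2016) = 1.92×148 + 0.27×206 + 0.85×291 + 4.20×140 + 4.53×37 = 284.16 + 55.62 + 247.35 + 588 + 167.61 = 1342.74
ΣP(Jan 2016)Q(Jan 2016) = 2.59×148 + 0.28×206 + 1.03×291 + 3.10×140 + 6.47×37 = 383.32 + 57.68 + 299.73 + 434 + 239.39 = 1414.12
L = 1342.74 / 1414.12 × 100 = 94.9523
Paasche component (current-period weights):
ΣP(Feb 2016)Q(Feb 2016) = 1.92×177 + 0.27×192 + 0.85×270 + 4.20×108 + 4.53×38 = 339.84 + 51.84 + 229.5 + 453.6 + 172.14 = 1246.92
ΣP(Jan 2016)Q(Feb 2016) = 2.59×177 + 0.28×192 + 1.03×270 + 3.10×108 + 6.47×38 = 458.43 + 53.76 + 278.1 + 334.8 + 245.86 = 1370.95
P = 1246.92 / 1370.95 × 100 = 90.9530
Fisher = √(L × P) = √(94.9523 × 90.9530) = 92.9312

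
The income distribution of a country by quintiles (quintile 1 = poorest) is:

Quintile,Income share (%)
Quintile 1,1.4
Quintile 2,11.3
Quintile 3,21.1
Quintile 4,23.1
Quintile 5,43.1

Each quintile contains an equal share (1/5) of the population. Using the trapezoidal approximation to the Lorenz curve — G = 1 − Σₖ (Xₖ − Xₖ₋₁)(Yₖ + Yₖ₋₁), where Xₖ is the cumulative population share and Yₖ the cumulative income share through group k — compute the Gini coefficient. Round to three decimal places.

Cumulative income shares Yₖ: 0.0140, 0.1270, 0.3380, 0.5690, 1.0000
Σ (Xₖ−Xₖ₋₁)(Yₖ+Yₖ₋₁) = (1/5)(0.0140+0.0000) + (1/5)(0.1270+0.0140) + (1/5)(0.3380+0.1270) + (1/5)(0.5690+0.3380) + (1/5)(1.0000+0.5690)
  = 0.0028 + 0.0282 + 0.0930 + 0.1814 + 0.3138 = 0.6192
G = 1 − 0.6192 = 0.3808

0.381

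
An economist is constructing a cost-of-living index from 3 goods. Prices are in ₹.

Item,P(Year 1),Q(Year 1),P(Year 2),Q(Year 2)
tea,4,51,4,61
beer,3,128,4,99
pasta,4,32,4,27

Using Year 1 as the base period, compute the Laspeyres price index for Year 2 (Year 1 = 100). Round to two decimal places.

117.88

Laspeyres price index uses base-period quantities as weights.
ΣP(Year 2)·Q(Year 1) = 4×51 + 4×128 + 4×32 = 204 + 512 + 128 = 844
ΣP(Year 1)·Q(Year 1) = 4×51 + 3×128 + 4×32 = 204 + 384 + 128 = 716
Index = 844 / 716 × 100 = 117.8771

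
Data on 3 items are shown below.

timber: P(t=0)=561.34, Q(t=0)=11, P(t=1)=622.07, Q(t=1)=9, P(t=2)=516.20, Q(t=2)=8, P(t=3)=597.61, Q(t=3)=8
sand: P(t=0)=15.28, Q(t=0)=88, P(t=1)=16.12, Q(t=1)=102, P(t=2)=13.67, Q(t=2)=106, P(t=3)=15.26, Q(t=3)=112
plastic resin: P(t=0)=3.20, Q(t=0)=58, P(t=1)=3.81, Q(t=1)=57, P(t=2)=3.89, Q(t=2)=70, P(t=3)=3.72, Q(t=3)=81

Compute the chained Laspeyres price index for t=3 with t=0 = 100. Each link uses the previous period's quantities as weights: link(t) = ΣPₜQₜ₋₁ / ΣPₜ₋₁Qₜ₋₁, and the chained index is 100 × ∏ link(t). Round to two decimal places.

Link t=0→t=1:
ΣP(t=1)Q(t=0) = 622.07×11 + 16.12×88 + 3.81×58 = 6842.77 + 1418.56 + 220.98 = 8482.31
ΣP(t=0)Q(t=0) = 561.34×11 + 15.28×88 + 3.20×58 = 6174.74 + 1344.64 + 185.6 = 7704.98
link = 8482.31/7704.98 = 1.100887
Link t=1→t=2:
ΣP(t=2)Q(t=1) = 516.20×9 + 13.67×102 + 3.89×57 = 4645.8 + 1394.34 + 221.73 = 6261.87
ΣP(t=1)Q(t=1) = 622.07×9 + 16.12×102 + 3.81×57 = 5598.63 + 1644.24 + 217.17 = 7460.04
link = 6261.87/7460.04 = 0.839388
Link t=2→t=3:
ΣP(t=3)Q(t=2) = 597.61×8 + 15.26×106 + 3.72×70 = 4780.88 + 1617.56 + 260.4 = 6658.84
ΣP(t=2)Q(t=2) = 516.20×8 + 13.67×106 + 3.89×70 = 4129.6 + 1449.02 + 272.3 = 5850.92
link = 6658.84/5850.92 = 1.138084
Chained index = 100 × 1.100887 × 0.839388 × 1.138084 = 105.1671

105.17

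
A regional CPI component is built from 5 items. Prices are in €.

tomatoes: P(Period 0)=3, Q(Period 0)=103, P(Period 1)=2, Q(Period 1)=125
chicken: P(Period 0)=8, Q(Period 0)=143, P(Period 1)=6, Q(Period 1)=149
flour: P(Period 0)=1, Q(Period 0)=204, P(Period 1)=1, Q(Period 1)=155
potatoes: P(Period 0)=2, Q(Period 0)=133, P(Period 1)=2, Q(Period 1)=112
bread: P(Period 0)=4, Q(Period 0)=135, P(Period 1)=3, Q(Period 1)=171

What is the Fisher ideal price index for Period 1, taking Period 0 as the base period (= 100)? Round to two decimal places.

78.07

Laspeyres component (base-period weights):
ΣP(Period 1)Q(Period 0) = 2×103 + 6×143 + 1×204 + 2×133 + 3×135 = 206 + 858 + 204 + 266 + 405 = 1939
ΣP(Period 0)Q(Period 0) = 3×103 + 8×143 + 1×204 + 2×133 + 4×135 = 309 + 1144 + 204 + 266 + 540 = 2463
L = 1939 / 2463 × 100 = 78.7251
Paasche component (current-period weights):
ΣP(Period 1)Q(Period 1) = 2×125 + 6×149 + 1×155 + 2×112 + 3×171 = 250 + 894 + 155 + 224 + 513 = 2036
ΣP(Period 0)Q(Period 1) = 3×125 + 8×149 + 1×155 + 2×112 + 4×171 = 375 + 1192 + 155 + 224 + 684 = 2630
P = 2036 / 2630 × 100 = 77.4144
Fisher = √(L × P) = √(78.7251 × 77.4144) = 78.0670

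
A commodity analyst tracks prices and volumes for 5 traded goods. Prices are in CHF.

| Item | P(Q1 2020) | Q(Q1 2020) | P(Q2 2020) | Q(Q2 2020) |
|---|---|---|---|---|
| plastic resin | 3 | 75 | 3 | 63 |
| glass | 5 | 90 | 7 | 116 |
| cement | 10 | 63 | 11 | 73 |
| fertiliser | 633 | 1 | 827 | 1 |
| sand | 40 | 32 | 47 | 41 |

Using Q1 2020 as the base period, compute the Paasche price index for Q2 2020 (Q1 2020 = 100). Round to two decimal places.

120.84

Paasche price index uses current-period quantities as weights.
ΣP(Q2 2020)·Q(Q2 2020) = 3×63 + 7×116 + 11×73 + 827×1 + 47×41 = 189 + 812 + 803 + 827 + 1927 = 4558
ΣP(Q1 2020)·Q(Q2 2020) = 3×63 + 5×116 + 10×73 + 633×1 + 40×41 = 189 + 580 + 730 + 633 + 1640 = 3772
Index = 4558 / 3772 × 100 = 120.8378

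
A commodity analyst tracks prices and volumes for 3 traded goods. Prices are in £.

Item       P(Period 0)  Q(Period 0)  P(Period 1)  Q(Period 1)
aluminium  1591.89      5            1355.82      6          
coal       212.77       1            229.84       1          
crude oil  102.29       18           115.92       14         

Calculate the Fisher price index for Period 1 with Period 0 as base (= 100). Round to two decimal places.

90.02

Laspeyres component (base-period weights):
ΣP(Period 1)Q(Period 0) = 1355.82×5 + 229.84×1 + 115.92×18 = 6779.1 + 229.84 + 2086.56 = 9095.5
ΣP(Period 0)Q(Period 0) = 1591.89×5 + 212.77×1 + 102.29×18 = 7959.45 + 212.77 + 1841.22 = 10013.44
L = 9095.5 / 10013.44 × 100 = 90.8329
Paasche component (current-period weights):
ΣP(Period 1)Q(Period 1) = 1355.82×6 + 229.84×1 + 115.92×14 = 8134.92 + 229.84 + 1622.88 = 9987.64
ΣP(Period 0)Q(Period 1) = 1591.89×6 + 212.77×1 + 102.29×14 = 9551.34 + 212.77 + 1432.06 = 11196.17
P = 9987.64 / 11196.17 × 100 = 89.2059
Fisher = √(L × P) = √(90.8329 × 89.2059) = 90.0157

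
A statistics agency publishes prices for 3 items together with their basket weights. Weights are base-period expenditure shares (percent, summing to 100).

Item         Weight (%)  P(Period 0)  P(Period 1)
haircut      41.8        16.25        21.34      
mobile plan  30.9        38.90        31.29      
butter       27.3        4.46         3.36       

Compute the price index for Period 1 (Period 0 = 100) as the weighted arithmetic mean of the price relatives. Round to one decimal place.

100.3

haircut: 41.8 × (21.34/16.25) = 41.8 × 1.313231 = 54.8930
mobile plan: 30.9 × (31.29/38.90) = 30.9 × 0.804370 = 24.8550
butter: 27.3 × (3.36/4.46) = 27.3 × 0.753363 = 20.5668
Index = Σ wᵢ·(p₁ᵢ/p₀ᵢ) = 54.8930 + 24.8550 + 20.5668 = 100.3149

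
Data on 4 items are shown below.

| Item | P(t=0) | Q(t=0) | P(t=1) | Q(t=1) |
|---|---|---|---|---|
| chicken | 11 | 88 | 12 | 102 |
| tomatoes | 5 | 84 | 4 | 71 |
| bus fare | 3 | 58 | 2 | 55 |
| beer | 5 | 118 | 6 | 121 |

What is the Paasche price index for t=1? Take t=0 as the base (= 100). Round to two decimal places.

104.32

Paasche price index uses current-period quantities as weights.
ΣP(t=1)·Q(t=1) = 12×102 + 4×71 + 2×55 + 6×121 = 1224 + 284 + 110 + 726 = 2344
ΣP(t=0)·Q(t=1) = 11×102 + 5×71 + 3×55 + 5×121 = 1122 + 355 + 165 + 605 = 2247
Index = 2344 / 2247 × 100 = 104.3169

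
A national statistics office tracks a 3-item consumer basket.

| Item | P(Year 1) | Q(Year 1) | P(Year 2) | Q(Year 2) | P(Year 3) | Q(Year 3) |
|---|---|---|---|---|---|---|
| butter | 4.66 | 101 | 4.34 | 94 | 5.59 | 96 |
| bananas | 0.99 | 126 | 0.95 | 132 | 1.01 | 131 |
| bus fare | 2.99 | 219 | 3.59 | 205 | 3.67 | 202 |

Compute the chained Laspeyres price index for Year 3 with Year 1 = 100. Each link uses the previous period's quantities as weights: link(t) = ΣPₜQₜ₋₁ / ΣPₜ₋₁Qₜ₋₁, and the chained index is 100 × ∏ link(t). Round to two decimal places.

Link Year 1→Year 2:
ΣP(Year 2)Q(Year 1) = 4.34×101 + 0.95×126 + 3.59×219 = 438.34 + 119.7 + 786.21 = 1344.25
ΣP(Year 1)Q(Year 1) = 4.66×101 + 0.99×126 + 2.99×219 = 470.66 + 124.74 + 654.81 = 1250.21
link = 1344.25/1250.21 = 1.075219
Link Year 2→Year 3:
ΣP(Year 3)Q(Year 2) = 5.59×94 + 1.01×132 + 3.67×205 = 525.46 + 133.32 + 752.35 = 1411.13
ΣP(Year 2)Q(Year 2) = 4.34×94 + 0.95×132 + 3.59×205 = 407.96 + 125.4 + 735.95 = 1269.31
link = 1411.13/1269.31 = 1.111730
Chained index = 100 × 1.075219 × 1.111730 = 119.5354

119.54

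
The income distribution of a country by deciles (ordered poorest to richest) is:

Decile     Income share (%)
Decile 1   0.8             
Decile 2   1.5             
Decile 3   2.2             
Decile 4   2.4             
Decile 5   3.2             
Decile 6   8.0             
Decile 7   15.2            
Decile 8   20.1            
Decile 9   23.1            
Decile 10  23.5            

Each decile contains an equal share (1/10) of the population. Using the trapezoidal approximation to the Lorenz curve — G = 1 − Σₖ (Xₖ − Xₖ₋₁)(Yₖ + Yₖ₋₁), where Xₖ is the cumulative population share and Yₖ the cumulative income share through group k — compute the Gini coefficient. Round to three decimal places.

Cumulative income shares Yₖ: 0.0080, 0.0230, 0.0450, 0.0690, 0.1010, 0.1810, 0.3330, 0.5340, 0.7650, 1.0000
Σ (Xₖ−Xₖ₋₁)(Yₖ+Yₖ₋₁) = (1/10)(0.0080+0.0000) + (1/10)(0.0230+0.0080) + (1/10)(0.0450+0.0230) + (1/10)(0.0690+0.0450) + (1/10)(0.1010+0.0690) + (1/10)(0.1810+0.1010) + (1/10)(0.3330+0.1810) + (1/10)(0.5340+0.3330) + (1/10)(0.7650+0.5340) + (1/10)(1.0000+0.7650)
  = 0.0008 + 0.0031 + 0.0068 + 0.0114 + 0.0170 + 0.0282 + 0.0514 + 0.0867 + 0.1299 + 0.1765 = 0.5118
G = 1 − 0.5118 = 0.4882

0.488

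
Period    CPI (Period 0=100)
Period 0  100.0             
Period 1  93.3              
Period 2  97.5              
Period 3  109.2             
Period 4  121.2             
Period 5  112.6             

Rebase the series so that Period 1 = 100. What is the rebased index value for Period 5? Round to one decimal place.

120.7

Rebased(Period 5) = 112.6 / 93.3 × 100 = 120.6860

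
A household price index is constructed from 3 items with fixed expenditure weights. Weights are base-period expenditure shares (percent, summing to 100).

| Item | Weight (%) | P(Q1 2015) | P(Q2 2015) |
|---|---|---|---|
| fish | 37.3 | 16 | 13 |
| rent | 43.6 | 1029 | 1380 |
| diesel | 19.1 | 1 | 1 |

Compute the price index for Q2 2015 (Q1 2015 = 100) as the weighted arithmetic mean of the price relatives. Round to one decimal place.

107.9

fish: 37.3 × (13/16) = 37.3 × 0.812500 = 30.3062
rent: 43.6 × (1380/1029) = 43.6 × 1.341108 = 58.4723
diesel: 19.1 × (1/1) = 19.1 × 1.000000 = 19.1000
Index = Σ wᵢ·(p₁ᵢ/p₀ᵢ) = 30.3062 + 58.4723 + 19.1000 = 107.8786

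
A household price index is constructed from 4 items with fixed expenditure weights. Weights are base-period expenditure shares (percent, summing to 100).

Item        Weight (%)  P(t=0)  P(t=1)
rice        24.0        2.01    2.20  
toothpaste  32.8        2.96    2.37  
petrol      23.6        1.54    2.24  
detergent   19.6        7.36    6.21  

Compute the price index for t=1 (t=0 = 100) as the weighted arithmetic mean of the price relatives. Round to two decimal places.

103.40

rice: 24.0 × (2.20/2.01) = 24.0 × 1.094527 = 26.2687
toothpaste: 32.8 × (2.37/2.96) = 32.8 × 0.800676 = 26.2622
petrol: 23.6 × (2.24/1.54) = 23.6 × 1.454545 = 34.3273
detergent: 19.6 × (6.21/7.36) = 19.6 × 0.843750 = 16.5375
Index = Σ wᵢ·(p₁ᵢ/p₀ᵢ) = 26.2687 + 26.2622 + 34.3273 + 16.5375 = 103.3956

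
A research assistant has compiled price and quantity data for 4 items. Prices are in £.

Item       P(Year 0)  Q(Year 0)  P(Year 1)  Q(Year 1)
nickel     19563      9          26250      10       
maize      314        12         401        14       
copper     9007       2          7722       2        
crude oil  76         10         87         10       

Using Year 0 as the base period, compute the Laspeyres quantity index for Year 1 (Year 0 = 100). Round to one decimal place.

110.2

Laspeyres quantity index uses base-period prices as weights.
ΣP(Year 0)·Q(Year 1) = 19563×10 + 314×14 + 9007×2 + 76×10 = 195630 + 4396 + 18014 + 760 = 218800
ΣP(Year 0)·Q(Year 0) = 19563×9 + 314×12 + 9007×2 + 76×10 = 176067 + 3768 + 18014 + 760 = 198609
Index = 218800 / 198609 × 100 = 110.1662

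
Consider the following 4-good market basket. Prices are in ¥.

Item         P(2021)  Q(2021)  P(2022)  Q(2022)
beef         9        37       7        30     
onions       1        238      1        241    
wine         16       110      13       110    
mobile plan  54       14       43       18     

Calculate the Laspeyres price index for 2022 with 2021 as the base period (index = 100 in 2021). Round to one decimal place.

Laspeyres price index uses base-period quantities as weights.
ΣP(2022)·Q(2021) = 7×37 + 1×238 + 13×110 + 43×14 = 259 + 238 + 1430 + 602 = 2529
ΣP(2021)·Q(2021) = 9×37 + 1×238 + 16×110 + 54×14 = 333 + 238 + 1760 + 756 = 3087
Index = 2529 / 3087 × 100 = 81.9242

81.9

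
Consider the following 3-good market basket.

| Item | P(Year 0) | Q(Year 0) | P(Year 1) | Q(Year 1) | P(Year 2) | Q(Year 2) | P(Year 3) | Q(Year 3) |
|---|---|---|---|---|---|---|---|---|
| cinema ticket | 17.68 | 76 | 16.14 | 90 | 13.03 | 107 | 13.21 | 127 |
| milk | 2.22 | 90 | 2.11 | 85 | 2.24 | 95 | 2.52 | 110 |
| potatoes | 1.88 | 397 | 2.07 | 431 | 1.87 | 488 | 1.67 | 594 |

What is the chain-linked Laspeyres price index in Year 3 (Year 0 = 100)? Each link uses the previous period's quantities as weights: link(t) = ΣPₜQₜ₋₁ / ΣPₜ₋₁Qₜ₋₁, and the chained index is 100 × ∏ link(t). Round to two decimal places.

82.28

Link Year 0→Year 1:
ΣP(Year 1)Q(Year 0) = 16.14×76 + 2.11×90 + 2.07×397 = 1226.64 + 189.9 + 821.79 = 2238.33
ΣP(Year 0)Q(Year 0) = 17.68×76 + 2.22×90 + 1.88×397 = 1343.68 + 199.8 + 746.36 = 2289.84
link = 2238.33/2289.84 = 0.977505
Link Year 1→Year 2:
ΣP(Year 2)Q(Year 1) = 13.03×90 + 2.24×85 + 1.87×431 = 1172.7 + 190.4 + 805.97 = 2169.07
ΣP(Year 1)Q(Year 1) = 16.14×90 + 2.11×85 + 2.07×431 = 1452.6 + 179.35 + 892.17 = 2524.12
link = 2169.07/2524.12 = 0.859337
Link Year 2→Year 3:
ΣP(Year 3)Q(Year 2) = 13.21×107 + 2.52×95 + 1.67×488 = 1413.47 + 239.4 + 814.96 = 2467.83
ΣP(Year 2)Q(Year 2) = 13.03×107 + 2.24×95 + 1.87×488 = 1394.21 + 212.8 + 912.56 = 2519.57
link = 2467.83/2519.57 = 0.979465
Chained index = 100 × 0.977505 × 0.859337 × 0.979465 = 82.2757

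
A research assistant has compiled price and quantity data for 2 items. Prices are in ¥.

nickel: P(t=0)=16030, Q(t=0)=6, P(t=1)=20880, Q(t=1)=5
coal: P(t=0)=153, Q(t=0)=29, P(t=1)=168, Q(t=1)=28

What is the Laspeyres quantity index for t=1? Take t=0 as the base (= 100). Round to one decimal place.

Laspeyres quantity index uses base-period prices as weights.
ΣP(t=0)·Q(t=1) = 16030×5 + 153×28 = 80150 + 4284 = 84434
ΣP(t=0)·Q(t=0) = 16030×6 + 153×29 = 96180 + 4437 = 100617
Index = 84434 / 100617 × 100 = 83.9162

83.9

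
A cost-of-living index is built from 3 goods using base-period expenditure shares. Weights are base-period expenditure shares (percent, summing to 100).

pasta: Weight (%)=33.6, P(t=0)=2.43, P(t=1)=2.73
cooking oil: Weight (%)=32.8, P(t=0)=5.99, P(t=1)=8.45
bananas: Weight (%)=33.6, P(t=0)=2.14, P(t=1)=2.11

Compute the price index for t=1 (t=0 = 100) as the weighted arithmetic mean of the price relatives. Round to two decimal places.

pasta: 33.6 × (2.73/2.43) = 33.6 × 1.123457 = 37.7481
cooking oil: 32.8 × (8.45/5.99) = 32.8 × 1.410684 = 46.2705
bananas: 33.6 × (2.11/2.14) = 33.6 × 0.985981 = 33.1290
Index = Σ wᵢ·(p₁ᵢ/p₀ᵢ) = 37.7481 + 46.2705 + 33.1290 = 117.1476

117.15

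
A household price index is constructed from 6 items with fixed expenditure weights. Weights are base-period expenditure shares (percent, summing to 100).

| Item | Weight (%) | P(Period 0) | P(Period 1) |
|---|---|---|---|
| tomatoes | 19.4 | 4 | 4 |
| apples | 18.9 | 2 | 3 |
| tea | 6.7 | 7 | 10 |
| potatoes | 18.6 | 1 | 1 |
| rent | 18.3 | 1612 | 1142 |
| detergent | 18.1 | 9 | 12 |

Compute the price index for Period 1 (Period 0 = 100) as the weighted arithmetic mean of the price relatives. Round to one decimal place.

113.0

tomatoes: 19.4 × (4/4) = 19.4 × 1.000000 = 19.4000
apples: 18.9 × (3/2) = 18.9 × 1.500000 = 28.3500
tea: 6.7 × (10/7) = 6.7 × 1.428571 = 9.5714
potatoes: 18.6 × (1/1) = 18.6 × 1.000000 = 18.6000
rent: 18.3 × (1142/1612) = 18.3 × 0.708437 = 12.9644
detergent: 18.1 × (12/9) = 18.1 × 1.333333 = 24.1333
Index = Σ wᵢ·(p₁ᵢ/p₀ᵢ) = 19.4000 + 28.3500 + 9.5714 + 18.6000 + 12.9644 + 24.1333 = 113.0192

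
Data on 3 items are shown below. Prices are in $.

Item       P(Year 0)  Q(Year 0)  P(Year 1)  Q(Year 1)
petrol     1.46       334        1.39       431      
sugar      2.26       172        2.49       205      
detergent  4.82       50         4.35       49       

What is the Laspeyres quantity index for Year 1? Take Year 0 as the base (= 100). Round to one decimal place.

Laspeyres quantity index uses base-period prices as weights.
ΣP(Year 0)·Q(Year 1) = 1.46×431 + 2.26×205 + 4.82×49 = 629.26 + 463.3 + 236.18 = 1328.74
ΣP(Year 0)·Q(Year 0) = 1.46×334 + 2.26×172 + 4.82×50 = 487.64 + 388.72 + 241 = 1117.36
Index = 1328.74 / 1117.36 × 100 = 118.9178

118.9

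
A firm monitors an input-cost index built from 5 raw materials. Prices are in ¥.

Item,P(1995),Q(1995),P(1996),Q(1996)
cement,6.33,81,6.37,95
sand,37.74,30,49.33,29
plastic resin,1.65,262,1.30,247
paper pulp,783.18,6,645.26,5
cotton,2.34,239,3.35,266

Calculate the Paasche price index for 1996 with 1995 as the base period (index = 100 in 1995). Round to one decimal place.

Paasche price index uses current-period quantities as weights.
ΣP(1996)·Q(1996) = 6.37×95 + 49.33×29 + 1.30×247 + 645.26×5 + 3.35×266 = 605.15 + 1430.57 + 321.1 + 3226.3 + 891.1 = 6474.22
ΣP(1995)·Q(1996) = 6.33×95 + 37.74×29 + 1.65×247 + 783.18×5 + 2.34×266 = 601.35 + 1094.46 + 407.55 + 3915.9 + 622.44 = 6641.7
Index = 6474.22 / 6641.7 × 100 = 97.4784

97.5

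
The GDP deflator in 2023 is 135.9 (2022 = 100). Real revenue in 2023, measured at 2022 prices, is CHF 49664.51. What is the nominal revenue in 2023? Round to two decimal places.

Nominal = Real × (Index/100) = 49664.51 × (135.9/100)
        = 49664.51 × 1.359 = 67494.0691

67494.07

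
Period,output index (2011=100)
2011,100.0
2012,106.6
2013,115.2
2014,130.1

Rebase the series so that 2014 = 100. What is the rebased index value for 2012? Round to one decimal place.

81.9

Rebased(2012) = 106.6 / 130.1 × 100 = 81.9370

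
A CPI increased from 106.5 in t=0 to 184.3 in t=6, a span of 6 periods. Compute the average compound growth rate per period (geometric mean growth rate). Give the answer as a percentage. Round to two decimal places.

Growth factor = (184.3/106.5)^(1/6) = (1.730516)^(1/6) = 1.095711
Growth rate = 1.095711 − 1 = 0.095711 = 9.5711%

9.57%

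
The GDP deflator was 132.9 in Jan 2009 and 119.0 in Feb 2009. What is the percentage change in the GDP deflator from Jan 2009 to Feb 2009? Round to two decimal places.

Change = (119.0 − 132.9) / 132.9 × 100
       = -13.9 / 132.9 × 100 = -10.4590%

-10.46%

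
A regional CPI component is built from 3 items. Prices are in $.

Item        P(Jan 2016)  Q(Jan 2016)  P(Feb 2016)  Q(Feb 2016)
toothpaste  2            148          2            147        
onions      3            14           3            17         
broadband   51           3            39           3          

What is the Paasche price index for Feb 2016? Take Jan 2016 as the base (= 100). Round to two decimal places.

Paasche price index uses current-period quantities as weights.
ΣP(Feb 2016)·Q(Feb 2016) = 2×147 + 3×17 + 39×3 = 294 + 51 + 117 = 462
ΣP(Jan 2016)·Q(Feb 2016) = 2×147 + 3×17 + 51×3 = 294 + 51 + 153 = 498
Index = 462 / 498 × 100 = 92.7711

92.77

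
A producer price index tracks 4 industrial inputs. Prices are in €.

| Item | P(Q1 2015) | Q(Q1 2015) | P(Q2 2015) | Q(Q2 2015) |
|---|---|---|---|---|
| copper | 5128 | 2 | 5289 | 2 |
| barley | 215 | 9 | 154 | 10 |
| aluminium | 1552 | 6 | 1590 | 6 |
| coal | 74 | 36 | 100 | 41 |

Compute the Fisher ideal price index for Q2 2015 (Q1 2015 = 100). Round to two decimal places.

103.97

Laspeyres component (base-period weights):
ΣP(Q2 2015)Q(Q1 2015) = 5289×2 + 154×9 + 1590×6 + 100×36 = 10578 + 1386 + 9540 + 3600 = 25104
ΣP(Q1 2015)Q(Q1 2015) = 5128×2 + 215×9 + 1552×6 + 74×36 = 10256 + 1935 + 9312 + 2664 = 24167
L = 25104 / 24167 × 100 = 103.8772
Paasche component (current-period weights):
ΣP(Q2 2015)Q(Q2 2015) = 5289×2 + 154×10 + 1590×6 + 100×41 = 10578 + 1540 + 9540 + 4100 = 25758
ΣP(Q1 2015)Q(Q2 2015) = 5128×2 + 215×10 + 1552×6 + 74×41 = 10256 + 2150 + 9312 + 3034 = 24752
P = 25758 / 24752 × 100 = 104.0643
Fisher = √(L × P) = √(103.8772 × 104.0643) = 103.9707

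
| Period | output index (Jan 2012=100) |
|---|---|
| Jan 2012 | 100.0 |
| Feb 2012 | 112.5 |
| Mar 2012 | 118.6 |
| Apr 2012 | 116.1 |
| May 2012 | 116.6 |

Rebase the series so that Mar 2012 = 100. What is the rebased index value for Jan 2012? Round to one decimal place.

Rebased(Jan 2012) = 100.0 / 118.6 × 100 = 84.3170

84.3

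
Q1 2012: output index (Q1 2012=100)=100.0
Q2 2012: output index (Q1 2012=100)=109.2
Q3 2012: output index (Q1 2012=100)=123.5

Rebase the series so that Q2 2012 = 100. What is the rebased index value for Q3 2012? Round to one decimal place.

113.1

Rebased(Q3 2012) = 123.5 / 109.2 × 100 = 113.0952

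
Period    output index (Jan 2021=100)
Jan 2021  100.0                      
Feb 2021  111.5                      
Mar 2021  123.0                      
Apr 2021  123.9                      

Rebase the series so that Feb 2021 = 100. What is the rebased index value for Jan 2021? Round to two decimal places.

89.69

Rebased(Jan 2021) = 100.0 / 111.5 × 100 = 89.6861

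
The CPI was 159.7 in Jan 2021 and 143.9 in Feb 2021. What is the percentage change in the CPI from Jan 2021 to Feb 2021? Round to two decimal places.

Change = (143.9 − 159.7) / 159.7 × 100
       = -15.8 / 159.7 × 100 = -9.8936%

-9.89%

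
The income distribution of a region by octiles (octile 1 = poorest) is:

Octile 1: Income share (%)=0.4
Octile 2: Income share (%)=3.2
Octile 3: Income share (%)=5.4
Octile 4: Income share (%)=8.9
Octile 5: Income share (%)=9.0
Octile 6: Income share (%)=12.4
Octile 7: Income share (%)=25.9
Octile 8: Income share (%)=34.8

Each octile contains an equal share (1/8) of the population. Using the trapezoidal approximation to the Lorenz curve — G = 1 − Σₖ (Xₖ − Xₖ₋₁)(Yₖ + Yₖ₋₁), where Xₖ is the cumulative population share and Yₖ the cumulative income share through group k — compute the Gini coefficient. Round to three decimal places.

Cumulative income shares Yₖ: 0.0040, 0.0360, 0.0900, 0.1790, 0.2690, 0.3930, 0.6520, 1.0000
Σ (Xₖ−Xₖ₋₁)(Yₖ+Yₖ₋₁) = (1/8)(0.0040+0.0000) + (1/8)(0.0360+0.0040) + (1/8)(0.0900+0.0360) + (1/8)(0.1790+0.0900) + (1/8)(0.2690+0.1790) + (1/8)(0.3930+0.2690) + (1/8)(0.6520+0.3930) + (1/8)(1.0000+0.6520)
  = 0.0005 + 0.0050 + 0.0158 + 0.0336 + 0.0560 + 0.0828 + 0.1306 + 0.2065 = 0.5308
G = 1 − 0.5308 = 0.4692

0.469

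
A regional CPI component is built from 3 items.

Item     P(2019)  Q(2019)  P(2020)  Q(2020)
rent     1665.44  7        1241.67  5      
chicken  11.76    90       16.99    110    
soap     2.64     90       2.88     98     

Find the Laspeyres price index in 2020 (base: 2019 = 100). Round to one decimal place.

Laspeyres price index uses base-period quantities as weights.
ΣP(2020)·Q(2019) = 1241.67×7 + 16.99×90 + 2.88×90 = 8691.69 + 1529.1 + 259.2 = 10479.99
ΣP(2019)·Q(2019) = 1665.44×7 + 11.76×90 + 2.64×90 = 11658.08 + 1058.4 + 237.6 = 12954.08
Index = 10479.99 / 12954.08 × 100 = 80.9011

80.9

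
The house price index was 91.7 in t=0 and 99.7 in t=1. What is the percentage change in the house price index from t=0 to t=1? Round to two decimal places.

8.72%

Change = (99.7 − 91.7) / 91.7 × 100
       = 8.0 / 91.7 × 100 = 8.7241%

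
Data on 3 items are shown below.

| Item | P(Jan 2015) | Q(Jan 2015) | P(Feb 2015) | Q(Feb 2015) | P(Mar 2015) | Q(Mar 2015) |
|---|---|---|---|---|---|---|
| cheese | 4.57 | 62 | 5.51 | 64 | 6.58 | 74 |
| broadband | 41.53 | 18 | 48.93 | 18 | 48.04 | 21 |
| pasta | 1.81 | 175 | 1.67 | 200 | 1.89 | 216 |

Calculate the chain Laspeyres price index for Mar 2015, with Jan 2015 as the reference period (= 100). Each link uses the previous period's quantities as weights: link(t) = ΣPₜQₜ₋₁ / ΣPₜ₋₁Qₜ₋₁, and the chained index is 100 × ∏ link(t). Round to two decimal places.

Link Jan 2015→Feb 2015:
ΣP(Feb 2015)Q(Jan 2015) = 5.51×62 + 48.93×18 + 1.67×175 = 341.62 + 880.74 + 292.25 = 1514.61
ΣP(Jan 2015)Q(Jan 2015) = 4.57×62 + 41.53×18 + 1.81×175 = 283.34 + 747.54 + 316.75 = 1347.63
link = 1514.61/1347.63 = 1.123906
Link Feb 2015→Mar 2015:
ΣP(Mar 2015)Q(Feb 2015) = 6.58×64 + 48.04×18 + 1.89×200 = 421.12 + 864.72 + 378 = 1663.84
ΣP(Feb 2015)Q(Feb 2015) = 5.51×64 + 48.93×18 + 1.67×200 = 352.64 + 880.74 + 334 = 1567.38
link = 1663.84/1567.38 = 1.061542
Chained index = 100 × 1.123906 × 1.061542 = 119.3074

119.31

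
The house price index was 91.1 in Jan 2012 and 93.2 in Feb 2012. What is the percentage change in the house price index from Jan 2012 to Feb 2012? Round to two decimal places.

2.31%

Change = (93.2 − 91.1) / 91.1 × 100
       = 2.1 / 91.1 × 100 = 2.3052%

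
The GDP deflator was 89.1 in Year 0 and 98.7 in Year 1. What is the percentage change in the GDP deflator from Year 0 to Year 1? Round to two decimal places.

Change = (98.7 − 89.1) / 89.1 × 100
       = 9.6 / 89.1 × 100 = 10.7744%

10.77%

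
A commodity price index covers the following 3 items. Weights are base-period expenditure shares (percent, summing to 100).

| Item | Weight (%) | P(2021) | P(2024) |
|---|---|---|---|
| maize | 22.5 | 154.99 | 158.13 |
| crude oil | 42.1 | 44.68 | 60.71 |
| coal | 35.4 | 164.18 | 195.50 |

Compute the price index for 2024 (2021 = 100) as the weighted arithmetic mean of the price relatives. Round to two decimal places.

maize: 22.5 × (158.13/154.99) = 22.5 × 1.020259 = 22.9558
crude oil: 42.1 × (60.71/44.68) = 42.1 × 1.358774 = 57.2044
coal: 35.4 × (195.50/164.18) = 35.4 × 1.190766 = 42.1531
Index = Σ wᵢ·(p₁ᵢ/p₀ᵢ) = 22.9558 + 57.2044 + 42.1531 = 122.3133

122.31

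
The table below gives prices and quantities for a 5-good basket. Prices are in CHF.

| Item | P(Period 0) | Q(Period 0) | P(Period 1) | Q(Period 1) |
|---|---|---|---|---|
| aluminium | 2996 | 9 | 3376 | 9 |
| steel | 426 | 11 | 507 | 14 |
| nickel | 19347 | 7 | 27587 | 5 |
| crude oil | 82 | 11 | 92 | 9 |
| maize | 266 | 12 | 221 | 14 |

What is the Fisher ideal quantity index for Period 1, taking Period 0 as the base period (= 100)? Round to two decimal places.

Laspeyres component (base-period weights):
ΣP(Period 0)Q(Period 1) = 2996×9 + 426×14 + 19347×5 + 82×9 + 266×14 = 26964 + 5964 + 96735 + 738 + 3724 = 134125
ΣP(Period 0)Q(Period 0) = 2996×9 + 426×11 + 19347×7 + 82×11 + 266×12 = 26964 + 4686 + 135429 + 902 + 3192 = 171173
L = 134125 / 171173 × 100 = 78.3564
Paasche component (current-period weights):
ΣP(Period 1)Q(Period 1) = 3376×9 + 507×14 + 27587×5 + 92×9 + 221×14 = 30384 + 7098 + 137935 + 828 + 3094 = 179339
ΣP(Period 1)Q(Period 0) = 3376×9 + 507×11 + 27587×7 + 92×11 + 221×12 = 30384 + 5577 + 193109 + 1012 + 2652 = 232734
P = 179339 / 232734 × 100 = 77.0575
Fisher = √(L × P) = √(78.3564 × 77.0575) = 77.7042

77.70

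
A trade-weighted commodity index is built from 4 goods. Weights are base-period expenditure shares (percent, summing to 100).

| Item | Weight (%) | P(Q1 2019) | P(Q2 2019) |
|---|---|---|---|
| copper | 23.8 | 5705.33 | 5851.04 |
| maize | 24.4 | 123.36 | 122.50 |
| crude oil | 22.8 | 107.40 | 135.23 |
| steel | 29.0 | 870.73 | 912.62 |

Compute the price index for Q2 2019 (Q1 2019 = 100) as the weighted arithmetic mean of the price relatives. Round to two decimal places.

copper: 23.8 × (5851.04/5705.33) = 23.8 × 1.025539 = 24.4078
maize: 24.4 × (122.50/123.36) = 24.4 × 0.993029 = 24.2299
crude oil: 22.8 × (135.23/107.40) = 22.8 × 1.259125 = 28.7080
steel: 29.0 × (912.62/870.73) = 29.0 × 1.048109 = 30.3952
Index = Σ wᵢ·(p₁ᵢ/p₀ᵢ) = 24.4078 + 24.2299 + 28.7080 + 30.3952 = 107.7409

107.74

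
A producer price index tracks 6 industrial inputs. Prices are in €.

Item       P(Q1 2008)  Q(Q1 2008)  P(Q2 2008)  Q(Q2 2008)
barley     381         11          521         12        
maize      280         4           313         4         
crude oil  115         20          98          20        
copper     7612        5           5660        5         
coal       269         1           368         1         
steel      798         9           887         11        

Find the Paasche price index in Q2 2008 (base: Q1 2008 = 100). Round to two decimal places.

Paasche price index uses current-period quantities as weights.
ΣP(Q2 2008)·Q(Q2 2008) = 521×12 + 313×4 + 98×20 + 5660×5 + 368×1 + 887×11 = 6252 + 1252 + 1960 + 28300 + 368 + 9757 = 47889
ΣP(Q1 2008)·Q(Q2 2008) = 381×12 + 280×4 + 115×20 + 7612×5 + 269×1 + 798×11 = 4572 + 1120 + 2300 + 38060 + 269 + 8778 = 55099
Index = 47889 / 55099 × 100 = 86.9145

86.91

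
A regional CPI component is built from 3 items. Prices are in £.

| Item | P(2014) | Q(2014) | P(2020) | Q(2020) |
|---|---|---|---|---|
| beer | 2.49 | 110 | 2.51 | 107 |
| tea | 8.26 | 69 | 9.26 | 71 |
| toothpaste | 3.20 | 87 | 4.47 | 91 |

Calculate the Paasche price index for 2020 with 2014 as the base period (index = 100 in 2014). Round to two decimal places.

Paasche price index uses current-period quantities as weights.
ΣP(2020)·Q(2020) = 2.51×107 + 9.26×71 + 4.47×91 = 268.57 + 657.46 + 406.77 = 1332.8
ΣP(2014)·Q(2020) = 2.49×107 + 8.26×71 + 3.20×91 = 266.43 + 586.46 + 291.2 = 1144.09
Index = 1332.8 / 1144.09 × 100 = 116.4943

116.49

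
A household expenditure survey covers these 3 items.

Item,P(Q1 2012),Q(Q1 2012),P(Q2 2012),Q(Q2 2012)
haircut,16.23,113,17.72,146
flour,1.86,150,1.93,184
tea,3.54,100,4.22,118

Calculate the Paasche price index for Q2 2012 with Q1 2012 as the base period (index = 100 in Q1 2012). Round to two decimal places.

109.93

Paasche price index uses current-period quantities as weights.
ΣP(Q2 2012)·Q(Q2 2012) = 17.72×146 + 1.93×184 + 4.22×118 = 2587.12 + 355.12 + 497.96 = 3440.2
ΣP(Q1 2012)·Q(Q2 2012) = 16.23×146 + 1.86×184 + 3.54×118 = 2369.58 + 342.24 + 417.72 = 3129.54
Index = 3440.2 / 3129.54 × 100 = 109.9267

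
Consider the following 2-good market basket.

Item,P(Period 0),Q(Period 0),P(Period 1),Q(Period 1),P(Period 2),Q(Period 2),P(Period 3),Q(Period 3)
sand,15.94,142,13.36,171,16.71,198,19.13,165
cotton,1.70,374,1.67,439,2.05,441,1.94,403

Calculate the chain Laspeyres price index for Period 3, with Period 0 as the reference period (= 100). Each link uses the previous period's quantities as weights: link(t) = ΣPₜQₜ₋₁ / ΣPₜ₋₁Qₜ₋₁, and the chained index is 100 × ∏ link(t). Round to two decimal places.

Link Period 0→Period 1:
ΣP(Period 1)Q(Period 0) = 13.36×142 + 1.67×374 = 1897.12 + 624.58 = 2521.7
ΣP(Period 0)Q(Period 0) = 15.94×142 + 1.70×374 = 2263.48 + 635.8 = 2899.28
link = 2521.7/2899.28 = 0.869768
Link Period 1→Period 2:
ΣP(Period 2)Q(Period 1) = 16.71×171 + 2.05×439 = 2857.41 + 899.95 = 3757.36
ΣP(Period 1)Q(Period 1) = 13.36×171 + 1.67×439 = 2284.56 + 733.13 = 3017.69
link = 3757.36/3017.69 = 1.245111
Link Period 2→Period 3:
ΣP(Period 3)Q(Period 2) = 19.13×198 + 1.94×441 = 3787.74 + 855.54 = 4643.28
ΣP(Period 2)Q(Period 2) = 16.71×198 + 2.05×441 = 3308.58 + 904.05 = 4212.63
link = 4643.28/4212.63 = 1.102228
Chained index = 100 × 0.869768 × 1.245111 × 1.102228 = 119.3666

119.37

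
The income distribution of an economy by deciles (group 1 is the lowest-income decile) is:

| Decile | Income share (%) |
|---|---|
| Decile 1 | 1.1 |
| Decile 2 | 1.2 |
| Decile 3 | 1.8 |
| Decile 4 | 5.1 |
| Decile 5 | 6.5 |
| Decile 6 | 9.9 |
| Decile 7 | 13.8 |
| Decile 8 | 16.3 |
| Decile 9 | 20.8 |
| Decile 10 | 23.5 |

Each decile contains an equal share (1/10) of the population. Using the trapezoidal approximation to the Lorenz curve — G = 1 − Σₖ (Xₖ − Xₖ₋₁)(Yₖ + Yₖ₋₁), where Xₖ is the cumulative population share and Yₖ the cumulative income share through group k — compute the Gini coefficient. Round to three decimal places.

Cumulative income shares Yₖ: 0.0110, 0.0230, 0.0410, 0.0920, 0.1570, 0.2560, 0.3940, 0.5570, 0.7650, 1.0000
Σ (Xₖ−Xₖ₋₁)(Yₖ+Yₖ₋₁) = (1/10)(0.0110+0.0000) + (1/10)(0.0230+0.0110) + (1/10)(0.0410+0.0230) + (1/10)(0.0920+0.0410) + (1/10)(0.1570+0.0920) + (1/10)(0.2560+0.1570) + (1/10)(0.3940+0.2560) + (1/10)(0.5570+0.3940) + (1/10)(0.7650+0.5570) + (1/10)(1.0000+0.7650)
  = 0.0011 + 0.0034 + 0.0064 + 0.0133 + 0.0249 + 0.0413 + 0.0650 + 0.0951 + 0.1322 + 0.1765 = 0.5592
G = 1 − 0.5592 = 0.4408

0.441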